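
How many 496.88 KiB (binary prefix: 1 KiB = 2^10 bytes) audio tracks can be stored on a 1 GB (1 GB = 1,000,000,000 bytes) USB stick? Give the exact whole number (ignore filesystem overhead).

1,965

Capacity: 1 GB = 1,000,000,000 bytes
Per item: 496.88 KiB = 508,805.12 bytes
⌊1,000,000,000 / 508,805.12⌋ = 1,965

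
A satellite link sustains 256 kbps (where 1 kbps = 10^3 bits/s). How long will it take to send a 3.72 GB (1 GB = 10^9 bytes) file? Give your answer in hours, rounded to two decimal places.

32.29 hours

3.72 GB = 3,720,000,000 bytes = 29,760,000,000 bits
256 kbps = 256,000 bits/s
time = 29,760,000,000 / 256,000 = 116,250.0000 s
116,250.0000 s / 3600 = 32.29 hours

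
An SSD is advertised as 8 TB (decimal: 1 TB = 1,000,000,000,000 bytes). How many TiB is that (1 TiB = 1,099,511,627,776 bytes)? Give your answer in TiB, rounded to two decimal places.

8 TB = 8 × 10^12 bytes = 8,000,000,000,000 bytes
1 TiB = 2^40 bytes = 1,099,511,627,776 bytes
8,000,000,000,000 / 1,099,511,627,776 = 7.28 TiB

7.28 TiB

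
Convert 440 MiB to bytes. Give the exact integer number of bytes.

440 × 1,048,576 = 461,373,440 bytes

461,373,440 bytes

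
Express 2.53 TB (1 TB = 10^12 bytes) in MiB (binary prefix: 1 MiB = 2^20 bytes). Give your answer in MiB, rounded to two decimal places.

2.53 TB × 1,000,000,000,000 bytes/TB = 2,530,000,000,000 bytes
1 MiB = 1,048,576 bytes
2,530,000,000,000 / 1,048,576 = 2,412,796.02 MiB

2,412,796.02 MiB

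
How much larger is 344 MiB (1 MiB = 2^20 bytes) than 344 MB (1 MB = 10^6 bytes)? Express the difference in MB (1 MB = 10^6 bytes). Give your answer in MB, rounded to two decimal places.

344 MiB = 344 × 1,048,576 = 360,710,144 bytes
344 MB = 344 × 1,000,000 = 344,000,000 bytes
difference = 16,710,144 bytes
16,710,144 / 1,000,000 = 16.71 MB

16.71 MB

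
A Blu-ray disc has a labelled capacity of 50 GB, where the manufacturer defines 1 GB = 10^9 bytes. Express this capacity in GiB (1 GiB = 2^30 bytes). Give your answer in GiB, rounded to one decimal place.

50 GB = 50 × 10^9 bytes = 50,000,000,000 bytes
1 GiB = 2^30 bytes = 1,073,741,824 bytes
50,000,000,000 / 1,073,741,824 = 46.6 GiB

46.6 GiB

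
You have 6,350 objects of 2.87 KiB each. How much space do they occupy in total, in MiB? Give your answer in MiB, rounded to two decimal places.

17.80 MiB

Total = 6,350 × 2.87 KiB = 18224.5 KiB
= 18224.5 × 1,024 bytes = 18,661,888 bytes
1 MiB = 1,048,576 bytes
18,661,888 / 1,048,576 = 17.80 MiB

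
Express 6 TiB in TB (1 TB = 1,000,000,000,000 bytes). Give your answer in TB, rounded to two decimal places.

6.60 TB

6 TiB × 1,099,511,627,776 bytes/TiB = 6,597,069,766,656 bytes
1 TB = 10^12 bytes = 1,000,000,000,000 bytes
6,597,069,766,656 / 1,000,000,000,000 = 6.60 TB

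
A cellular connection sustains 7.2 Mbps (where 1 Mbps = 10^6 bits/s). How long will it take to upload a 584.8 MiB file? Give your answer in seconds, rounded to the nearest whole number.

681 seconds

584.8 MiB = 613,207,244.8 bytes = 4,905,657,958.4 bits
7.2 Mbps = 7,200,000 bits/s
time = 4,905,657,958.4 / 7,200,000 = 681 s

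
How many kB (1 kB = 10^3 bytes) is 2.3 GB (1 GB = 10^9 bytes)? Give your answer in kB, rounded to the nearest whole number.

2.3 GB = 2.3 × 10^9 bytes = 2,300,000,000 bytes
1 kB = 1,000 bytes
2,300,000,000 / 1,000 = 2,300,000 kB

2,300,000 kB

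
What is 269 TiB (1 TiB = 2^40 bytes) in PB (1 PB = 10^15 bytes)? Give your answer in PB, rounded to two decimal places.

269 TiB = 269 × 2^40 bytes = 295,768,627,871,744 bytes
1 PB = 10^15 bytes = 1,000,000,000,000,000 bytes
295,768,627,871,744 / 1,000,000,000,000,000 = 0.30 PB

0.30 PB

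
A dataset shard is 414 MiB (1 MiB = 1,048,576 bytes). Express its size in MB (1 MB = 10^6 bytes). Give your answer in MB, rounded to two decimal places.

434.11 MB

414 MiB × 1,048,576 bytes/MiB = 434,110,464 bytes
1 MB = 1,000,000 bytes
434,110,464 / 1,000,000 = 434.11 MB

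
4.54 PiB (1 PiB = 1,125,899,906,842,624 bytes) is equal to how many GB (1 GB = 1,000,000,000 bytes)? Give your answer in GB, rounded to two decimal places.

5,111,585.58 GB

4.54 PiB = 4.54 × 2^50 bytes = 5,111,585,577,065,512.96 bytes
1 GB = 1,000,000,000 bytes
5,111,585,577,065,512.96 / 1,000,000,000 = 5,111,585.58 GB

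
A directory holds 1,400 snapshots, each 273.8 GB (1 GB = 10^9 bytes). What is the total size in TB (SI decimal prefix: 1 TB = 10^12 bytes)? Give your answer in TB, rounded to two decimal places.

383.32 TB

Total = 1,400 × 273.8 GB = 383,320 GB
= 383,320 × 1,000,000,000 bytes = 383,320,000,000,000 bytes
1 TB = 1,000,000,000,000 bytes
383,320,000,000,000 / 1,000,000,000,000 = 383.32 TB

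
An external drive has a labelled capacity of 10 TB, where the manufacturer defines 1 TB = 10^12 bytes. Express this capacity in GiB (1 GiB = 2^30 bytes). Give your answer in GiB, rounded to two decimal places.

9,313.23 GiB

10 TB × 1,000,000,000,000 bytes/TB = 10,000,000,000,000 bytes
1 GiB = 2^30 bytes = 1,073,741,824 bytes
10,000,000,000,000 / 1,073,741,824 = 9,313.23 GiB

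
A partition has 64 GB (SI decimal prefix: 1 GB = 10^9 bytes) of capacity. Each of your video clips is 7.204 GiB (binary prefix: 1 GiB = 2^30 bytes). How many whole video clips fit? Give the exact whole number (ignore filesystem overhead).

8

Capacity: 64 GB = 64,000,000,000 bytes
Per item: 7.204 GiB = 7,735,236,100.096 bytes
⌊64,000,000,000 / 7,735,236,100.096⌋ = 8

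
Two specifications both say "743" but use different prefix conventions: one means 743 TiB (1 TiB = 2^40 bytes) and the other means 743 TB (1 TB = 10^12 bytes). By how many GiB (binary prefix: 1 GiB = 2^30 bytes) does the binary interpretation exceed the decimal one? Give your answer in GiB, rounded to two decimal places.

743 TiB = 743 × 1,099,511,627,776 = 816,937,139,437,568 bytes
743 TB = 743 × 1,000,000,000,000 = 743,000,000,000,000 bytes
difference = 73,937,139,437,568 bytes
73,937,139,437,568 / 1,073,741,824 = 68,859.33 GiB

68,859.33 GiB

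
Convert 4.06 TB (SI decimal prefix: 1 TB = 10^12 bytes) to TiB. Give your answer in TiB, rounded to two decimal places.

4.06 TB = 4.06 × 10^12 bytes = 4,060,000,000,000 bytes
1 TiB = 2^40 bytes = 1,099,511,627,776 bytes
4,060,000,000,000 / 1,099,511,627,776 = 3.69 TiB

3.69 TiB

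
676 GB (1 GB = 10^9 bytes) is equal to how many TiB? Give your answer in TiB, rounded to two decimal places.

676 GB = 676 × 10^9 bytes = 676,000,000,000 bytes
1 TiB = 1,099,511,627,776 bytes
676,000,000,000 / 1,099,511,627,776 = 0.61 TiB

0.61 TiB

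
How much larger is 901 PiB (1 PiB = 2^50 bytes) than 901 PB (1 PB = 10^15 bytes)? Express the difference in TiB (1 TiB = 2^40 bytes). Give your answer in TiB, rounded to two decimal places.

103,169.27 TiB

901 PiB = 901 × 1,125,899,906,842,624 = 1,014,435,816,065,204,224 bytes
901 PB = 901 × 1,000,000,000,000,000 = 901,000,000,000,000,000 bytes
difference = 113,435,816,065,204,224 bytes
113,435,816,065,204,224 / 1,099,511,627,776 = 103,169.27 TiB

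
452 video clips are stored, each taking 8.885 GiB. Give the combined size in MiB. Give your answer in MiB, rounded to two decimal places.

Total = 452 × 8.885 GiB = 4016.02 GiB
= 4016.02 × 1,073,741,824 bytes = 4,312,168,640,020.48 bytes
1 MiB = 1,048,576 bytes
4,312,168,640,020.48 / 1,048,576 = 4,112,404.48 MiB

4,112,404.48 MiB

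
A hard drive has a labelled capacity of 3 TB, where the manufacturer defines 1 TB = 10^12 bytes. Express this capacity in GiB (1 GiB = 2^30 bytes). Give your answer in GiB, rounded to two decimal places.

2,793.97 GiB

3 TB × 1,000,000,000,000 bytes/TB = 3,000,000,000,000 bytes
1 GiB = 2^30 bytes = 1,073,741,824 bytes
3,000,000,000,000 / 1,073,741,824 = 2,793.97 GiB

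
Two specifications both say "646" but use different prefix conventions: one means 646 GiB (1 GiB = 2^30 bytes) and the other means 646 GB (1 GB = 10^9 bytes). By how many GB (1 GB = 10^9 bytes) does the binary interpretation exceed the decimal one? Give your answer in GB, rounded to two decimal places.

47.64 GB

646 GiB = 646 × 1,073,741,824 = 693,637,218,304 bytes
646 GB = 646 × 1,000,000,000 = 646,000,000,000 bytes
difference = 47,637,218,304 bytes
47,637,218,304 / 1,000,000,000 = 47.64 GB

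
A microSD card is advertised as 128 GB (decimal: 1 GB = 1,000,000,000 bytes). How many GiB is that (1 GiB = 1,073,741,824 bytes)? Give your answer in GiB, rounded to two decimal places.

119.21 GiB

128 GB = 128 × 10^9 bytes = 128,000,000,000 bytes
1 GiB = 1,073,741,824 bytes
128,000,000,000 / 1,073,741,824 = 119.21 GiB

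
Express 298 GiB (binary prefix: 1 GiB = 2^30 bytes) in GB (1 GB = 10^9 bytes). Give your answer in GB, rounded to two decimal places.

298 GiB = 298 × 2^30 bytes = 319,975,063,552 bytes
1 GB = 1,000,000,000 bytes
319,975,063,552 / 1,000,000,000 = 319.98 GB

319.98 GB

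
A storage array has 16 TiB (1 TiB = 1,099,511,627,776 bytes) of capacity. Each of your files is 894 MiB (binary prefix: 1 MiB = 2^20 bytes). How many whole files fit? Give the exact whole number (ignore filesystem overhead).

18,766

Capacity: 16 TiB = 17,592,186,044,416 bytes
Per item: 894 MiB = 937,426,944 bytes
⌊17,592,186,044,416 / 937,426,944⌋ = 18,766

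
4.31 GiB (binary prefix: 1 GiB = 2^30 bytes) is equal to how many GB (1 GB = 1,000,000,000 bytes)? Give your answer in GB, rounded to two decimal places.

4.63 GB

4.31 GiB × 1,073,741,824 bytes/GiB = 4,627,827,261.44 bytes
1 GB = 1,000,000,000 bytes
4,627,827,261.44 / 1,000,000,000 = 4.63 GB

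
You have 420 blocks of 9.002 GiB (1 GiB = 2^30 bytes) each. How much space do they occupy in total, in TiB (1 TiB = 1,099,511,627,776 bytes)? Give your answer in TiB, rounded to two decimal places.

3.69 TiB

Total = 420 × 9.002 GiB = 3780.84 GiB
= 3780.84 × 1,073,741,824 bytes = 4,059,646,037,852.16 bytes
1 TiB = 1,099,511,627,776 bytes
4,059,646,037,852.16 / 1,099,511,627,776 = 3.69 TiB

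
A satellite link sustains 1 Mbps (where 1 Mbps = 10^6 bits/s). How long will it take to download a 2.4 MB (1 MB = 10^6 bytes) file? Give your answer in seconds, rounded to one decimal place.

2.4 MB = 2,400,000 bytes = 19,200,000 bits
1 Mbps = 1,000,000 bits/s
time = 19,200,000 / 1,000,000 = 19.2 s

19.2 seconds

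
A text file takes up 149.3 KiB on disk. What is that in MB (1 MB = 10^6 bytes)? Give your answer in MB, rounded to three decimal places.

149.3 KiB = 149.3 × 2^10 bytes = 152,883.2 bytes
1 MB = 1,000,000 bytes
152,883.2 / 1,000,000 = 0.153 MB

0.153 MB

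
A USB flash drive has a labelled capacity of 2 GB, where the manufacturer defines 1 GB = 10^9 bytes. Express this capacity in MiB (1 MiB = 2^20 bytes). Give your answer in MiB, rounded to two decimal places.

2 GB = 2 × 10^9 bytes = 2,000,000,000 bytes
1 MiB = 1,048,576 bytes
2,000,000,000 / 1,048,576 = 1,907.35 MiB

1,907.35 MiB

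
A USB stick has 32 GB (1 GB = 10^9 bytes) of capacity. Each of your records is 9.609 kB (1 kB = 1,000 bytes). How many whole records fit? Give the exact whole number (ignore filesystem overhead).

Capacity: 32 GB = 32,000,000,000 bytes
Per item: 9.609 kB = 9,609 bytes
⌊32,000,000,000 / 9,609⌋ = 3,330,211

3,330,211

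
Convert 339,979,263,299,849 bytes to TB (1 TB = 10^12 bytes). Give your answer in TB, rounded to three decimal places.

339.979 TB

339,979,263,299,849 bytes given.
1 TB = 1,000,000,000,000 bytes
339,979,263,299,849 / 1,000,000,000,000 = 339.979 TB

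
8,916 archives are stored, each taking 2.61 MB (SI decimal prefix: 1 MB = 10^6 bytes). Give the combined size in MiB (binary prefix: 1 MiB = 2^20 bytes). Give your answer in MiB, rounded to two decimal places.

Total = 8,916 × 2.61 MB = 23270.76 MB
= 23270.76 × 1,000,000 bytes = 23,270,760,000 bytes
1 MiB = 1,048,576 bytes
23,270,760,000 / 1,048,576 = 22,192.73 MiB

22,192.73 MiB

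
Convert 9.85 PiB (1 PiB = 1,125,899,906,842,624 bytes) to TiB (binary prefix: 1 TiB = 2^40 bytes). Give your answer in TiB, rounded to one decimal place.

9.85 PiB × 1,125,899,906,842,624 bytes/PiB = 11,090,114,082,399,846.4 bytes
1 TiB = 1,099,511,627,776 bytes
11,090,114,082,399,846.4 / 1,099,511,627,776 = 10,086.4 TiB

10,086.4 TiB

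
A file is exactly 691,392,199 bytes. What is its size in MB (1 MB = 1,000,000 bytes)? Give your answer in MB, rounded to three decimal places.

691.392 MB

691,392,199 bytes given.
1 MB = 10^6 bytes = 1,000,000 bytes
691,392,199 / 1,000,000 = 691.392 MB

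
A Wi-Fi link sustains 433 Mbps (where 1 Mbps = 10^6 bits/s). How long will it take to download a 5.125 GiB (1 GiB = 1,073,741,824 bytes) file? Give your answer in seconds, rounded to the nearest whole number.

5.125 GiB = 5,502,926,848 bytes = 44,023,414,784 bits
433 Mbps = 433,000,000 bits/s
time = 44,023,414,784 / 433,000,000 = 102 s

102 seconds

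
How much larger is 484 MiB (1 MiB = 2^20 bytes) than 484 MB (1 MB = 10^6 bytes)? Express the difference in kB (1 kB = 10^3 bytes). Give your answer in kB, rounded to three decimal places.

23,510.784 kB

484 MiB = 484 × 1,048,576 = 507,510,784 bytes
484 MB = 484 × 1,000,000 = 484,000,000 bytes
difference = 23,510,784 bytes
23,510,784 / 1,000 = 23,510.784 kB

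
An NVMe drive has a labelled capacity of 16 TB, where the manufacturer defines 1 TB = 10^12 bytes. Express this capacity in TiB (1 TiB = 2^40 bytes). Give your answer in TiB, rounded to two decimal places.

14.55 TiB

16 TB = 16 × 10^12 bytes = 16,000,000,000,000 bytes
1 TiB = 2^40 bytes = 1,099,511,627,776 bytes
16,000,000,000,000 / 1,099,511,627,776 = 14.55 TiB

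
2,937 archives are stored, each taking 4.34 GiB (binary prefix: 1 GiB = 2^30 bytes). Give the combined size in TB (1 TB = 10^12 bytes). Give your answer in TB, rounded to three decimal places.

Total = 2,937 × 4.34 GiB = 12746.58 GiB
= 12746.58 × 1,073,741,824 bytes = 13,686,536,058,961.92 bytes
1 TB = 1,000,000,000,000 bytes
13,686,536,058,961.92 / 1,000,000,000,000 = 13.687 TB

13.687 TB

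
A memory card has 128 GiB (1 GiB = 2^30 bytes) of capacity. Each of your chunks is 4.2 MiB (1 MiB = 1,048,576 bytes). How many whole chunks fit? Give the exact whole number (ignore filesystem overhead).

31,207

Capacity: 128 GiB = 137,438,953,472 bytes
Per item: 4.2 MiB = 4,404,019.2 bytes
⌊137,438,953,472 / 4,404,019.2⌋ = 31,207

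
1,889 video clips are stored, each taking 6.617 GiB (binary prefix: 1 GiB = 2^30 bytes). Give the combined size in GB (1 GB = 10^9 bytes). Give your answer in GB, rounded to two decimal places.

13,421.25 GB

Total = 1,889 × 6.617 GiB = 12499.513 GiB
= 12499.513 × 1,073,741,824 bytes = 13,421,249,887,731.712 bytes
1 GB = 1,000,000,000 bytes
13,421,249,887,731.712 / 1,000,000,000 = 13,421.25 GB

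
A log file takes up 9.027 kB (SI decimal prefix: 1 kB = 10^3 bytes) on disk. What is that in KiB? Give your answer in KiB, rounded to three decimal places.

8.815 KiB

9.027 kB × 1,000 bytes/kB = 9,027 bytes
1 KiB = 1,024 bytes
9,027 / 1,024 = 8.815 KiB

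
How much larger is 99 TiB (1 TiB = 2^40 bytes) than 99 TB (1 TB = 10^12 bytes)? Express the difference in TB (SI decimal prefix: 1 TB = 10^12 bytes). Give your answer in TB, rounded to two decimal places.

99 TiB = 99 × 1,099,511,627,776 = 108,851,651,149,824 bytes
99 TB = 99 × 1,000,000,000,000 = 99,000,000,000,000 bytes
difference = 9,851,651,149,824 bytes
9,851,651,149,824 / 1,000,000,000,000 = 9.85 TB

9.85 TB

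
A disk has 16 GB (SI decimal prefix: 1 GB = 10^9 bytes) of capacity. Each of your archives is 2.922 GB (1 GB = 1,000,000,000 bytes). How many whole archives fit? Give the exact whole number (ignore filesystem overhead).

Capacity: 16 GB = 16,000,000,000 bytes
Per item: 2.922 GB = 2,922,000,000 bytes
⌊16,000,000,000 / 2,922,000,000⌋ = 5

5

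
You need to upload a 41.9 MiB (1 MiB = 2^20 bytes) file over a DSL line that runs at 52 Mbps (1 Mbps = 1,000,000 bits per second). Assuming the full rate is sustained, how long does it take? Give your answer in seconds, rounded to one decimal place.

41.9 MiB = 43,935,334.4 bytes = 351,482,675.2 bits
52 Mbps = 52,000,000 bits/s
time = 351,482,675.2 / 52,000,000 = 6.8 s

6.8 seconds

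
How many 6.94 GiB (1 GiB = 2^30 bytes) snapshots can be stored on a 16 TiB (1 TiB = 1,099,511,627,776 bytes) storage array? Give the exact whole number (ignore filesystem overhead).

2,360

Capacity: 16 TiB = 17,592,186,044,416 bytes
Per item: 6.94 GiB = 7,451,768,258.56 bytes
⌊17,592,186,044,416 / 7,451,768,258.56⌋ = 2,360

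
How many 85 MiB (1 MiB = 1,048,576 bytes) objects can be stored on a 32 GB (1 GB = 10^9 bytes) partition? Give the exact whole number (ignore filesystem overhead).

359

Capacity: 32 GB = 32,000,000,000 bytes
Per item: 85 MiB = 89,128,960 bytes
⌊32,000,000,000 / 89,128,960⌋ = 359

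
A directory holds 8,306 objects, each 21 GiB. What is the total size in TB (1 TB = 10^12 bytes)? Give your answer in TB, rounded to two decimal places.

187.29 TB

Total = 8,306 × 21 GiB = 174,426 GiB
= 174,426 × 1,073,741,824 bytes = 187,288,491,393,024 bytes
1 TB = 1,000,000,000,000 bytes
187,288,491,393,024 / 1,000,000,000,000 = 187.29 TB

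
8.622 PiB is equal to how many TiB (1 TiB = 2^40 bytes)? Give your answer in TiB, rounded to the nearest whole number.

8,829 TiB

8.622 PiB = 8.622 × 2^50 bytes = 9,707,508,996,797,104.128 bytes
1 TiB = 1,099,511,627,776 bytes
9,707,508,996,797,104.128 / 1,099,511,627,776 = 8,829 TiB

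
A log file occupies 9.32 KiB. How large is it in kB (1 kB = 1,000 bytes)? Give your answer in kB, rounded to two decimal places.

9.32 KiB = 9.32 × 2^10 bytes = 9,543.68 bytes
1 kB = 1,000 bytes
9,543.68 / 1,000 = 9.54 kB

9.54 kB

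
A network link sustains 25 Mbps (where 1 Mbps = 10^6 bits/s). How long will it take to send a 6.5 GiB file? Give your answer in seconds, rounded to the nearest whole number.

6.5 GiB = 6,979,321,856 bytes = 55,834,574,848 bits
25 Mbps = 25,000,000 bits/s
time = 55,834,574,848 / 25,000,000 = 2,233 s

2,233 seconds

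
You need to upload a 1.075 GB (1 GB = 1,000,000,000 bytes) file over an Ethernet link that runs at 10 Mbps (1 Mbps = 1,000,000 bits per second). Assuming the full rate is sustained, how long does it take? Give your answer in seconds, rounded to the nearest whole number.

1.075 GB = 1,075,000,000 bytes = 8,600,000,000 bits
10 Mbps = 10,000,000 bits/s
time = 8,600,000,000 / 10,000,000 = 860 s

860 seconds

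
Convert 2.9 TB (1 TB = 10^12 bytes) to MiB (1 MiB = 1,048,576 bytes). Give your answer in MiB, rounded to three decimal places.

2,765,655.518 MiB

2.9 TB = 2.9 × 10^12 bytes = 2,900,000,000,000 bytes
1 MiB = 2^20 bytes = 1,048,576 bytes
2,900,000,000,000 / 1,048,576 = 2,765,655.518 MiB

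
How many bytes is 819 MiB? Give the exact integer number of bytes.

819 × 1,048,576 = 858,783,744 bytes  (1 MiB = 2^20 bytes)

858,783,744 bytes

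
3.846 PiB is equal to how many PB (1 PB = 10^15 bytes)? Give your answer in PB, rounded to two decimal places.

4.33 PB

3.846 PiB × 1,125,899,906,842,624 bytes/PiB = 4,330,211,041,716,731.904 bytes
1 PB = 10^15 bytes = 1,000,000,000,000,000 bytes
4,330,211,041,716,731.904 / 1,000,000,000,000,000 = 4.33 PB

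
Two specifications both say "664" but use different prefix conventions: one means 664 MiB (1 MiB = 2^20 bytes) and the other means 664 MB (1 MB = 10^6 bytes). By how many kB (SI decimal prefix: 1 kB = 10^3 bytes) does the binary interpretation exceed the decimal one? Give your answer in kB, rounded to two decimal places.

664 MiB = 664 × 1,048,576 = 696,254,464 bytes
664 MB = 664 × 1,000,000 = 664,000,000 bytes
difference = 32,254,464 bytes
32,254,464 / 1,000 = 32,254.46 kB

32,254.46 kB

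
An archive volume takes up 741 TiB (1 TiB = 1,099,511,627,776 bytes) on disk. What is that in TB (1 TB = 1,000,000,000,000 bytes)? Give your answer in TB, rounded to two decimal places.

814.74 TB

741 TiB × 1,099,511,627,776 bytes/TiB = 814,738,116,182,016 bytes
1 TB = 1,000,000,000,000 bytes
814,738,116,182,016 / 1,000,000,000,000 = 814.74 TB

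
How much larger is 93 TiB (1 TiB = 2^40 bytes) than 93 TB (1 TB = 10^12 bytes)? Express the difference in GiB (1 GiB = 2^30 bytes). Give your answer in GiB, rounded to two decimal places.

93 TiB = 93 × 1,099,511,627,776 = 102,254,581,383,168 bytes
93 TB = 93 × 1,000,000,000,000 = 93,000,000,000,000 bytes
difference = 9,254,581,383,168 bytes
9,254,581,383,168 / 1,073,741,824 = 8,619.00 GiB

8,619.00 GiB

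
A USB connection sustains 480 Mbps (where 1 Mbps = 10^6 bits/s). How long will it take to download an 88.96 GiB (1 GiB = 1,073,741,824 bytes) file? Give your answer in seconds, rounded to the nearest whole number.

1,592 seconds

88.96 GiB = 95,520,072,663.04 bytes = 764,160,581,304.32 bits
480 Mbps = 480,000,000 bits/s
time = 764,160,581,304.32 / 480,000,000 = 1,592 s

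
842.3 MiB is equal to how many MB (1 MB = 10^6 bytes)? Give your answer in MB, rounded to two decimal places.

842.3 MiB = 842.3 × 2^20 bytes = 883,215,564.8 bytes
1 MB = 1,000,000 bytes
883,215,564.8 / 1,000,000 = 883.22 MB

883.22 MB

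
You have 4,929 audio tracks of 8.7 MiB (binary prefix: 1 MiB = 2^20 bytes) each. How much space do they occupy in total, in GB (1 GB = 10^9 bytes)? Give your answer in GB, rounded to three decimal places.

44.965 GB

Total = 4,929 × 8.7 MiB = 42882.3 MiB
= 42882.3 × 1,048,576 bytes = 44,965,350,604.8 bytes
1 GB = 1,000,000,000 bytes
44,965,350,604.8 / 1,000,000,000 = 44.965 GB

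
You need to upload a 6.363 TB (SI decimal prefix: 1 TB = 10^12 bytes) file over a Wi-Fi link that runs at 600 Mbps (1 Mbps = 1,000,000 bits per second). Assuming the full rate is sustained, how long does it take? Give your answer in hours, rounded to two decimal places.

23.57 hours

6.363 TB = 6,363,000,000,000 bytes = 50,904,000,000,000 bits
600 Mbps = 600,000,000 bits/s
time = 50,904,000,000,000 / 600,000,000 = 84,840.0000 s
84,840.0000 s / 3600 = 23.57 hours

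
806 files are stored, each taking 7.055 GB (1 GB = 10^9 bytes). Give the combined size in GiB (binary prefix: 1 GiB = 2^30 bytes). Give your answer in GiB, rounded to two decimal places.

5,295.81 GiB

Total = 806 × 7.055 GB = 5686.33 GB
= 5686.33 × 1,000,000,000 bytes = 5,686,330,000,000 bytes
1 GiB = 1,073,741,824 bytes
5,686,330,000,000 / 1,073,741,824 = 5,295.81 GiB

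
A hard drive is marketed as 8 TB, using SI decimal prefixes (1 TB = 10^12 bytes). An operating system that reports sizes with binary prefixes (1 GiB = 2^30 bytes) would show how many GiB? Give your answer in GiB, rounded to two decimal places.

7,450.58 GiB

8 TB × 1,000,000,000,000 bytes/TB = 8,000,000,000,000 bytes
1 GiB = 1,073,741,824 bytes
8,000,000,000,000 / 1,073,741,824 = 7,450.58 GiB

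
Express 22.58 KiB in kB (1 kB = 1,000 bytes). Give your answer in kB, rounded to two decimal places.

23.12 kB

22.58 KiB × 1,024 bytes/KiB = 23,121.92 bytes
1 kB = 1,000 bytes
23,121.92 / 1,000 = 23.12 kB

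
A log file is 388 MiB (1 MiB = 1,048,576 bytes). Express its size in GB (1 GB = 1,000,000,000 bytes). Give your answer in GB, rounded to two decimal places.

0.41 GB

388 MiB × 1,048,576 bytes/MiB = 406,847,488 bytes
1 GB = 1,000,000,000 bytes
406,847,488 / 1,000,000,000 = 0.41 GB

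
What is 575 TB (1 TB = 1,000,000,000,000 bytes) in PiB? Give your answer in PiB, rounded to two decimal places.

0.51 PiB

575 TB × 1,000,000,000,000 bytes/TB = 575,000,000,000,000 bytes
1 PiB = 2^50 bytes = 1,125,899,906,842,624 bytes
575,000,000,000,000 / 1,125,899,906,842,624 = 0.51 PiB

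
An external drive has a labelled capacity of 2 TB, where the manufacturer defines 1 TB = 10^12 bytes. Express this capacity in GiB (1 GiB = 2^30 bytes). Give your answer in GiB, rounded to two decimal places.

2 TB = 2 × 10^12 bytes = 2,000,000,000,000 bytes
1 GiB = 2^30 bytes = 1,073,741,824 bytes
2,000,000,000,000 / 1,073,741,824 = 1,862.65 GiB

1,862.65 GiB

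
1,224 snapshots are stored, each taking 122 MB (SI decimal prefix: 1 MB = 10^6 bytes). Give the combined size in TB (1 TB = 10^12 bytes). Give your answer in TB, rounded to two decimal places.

Total = 1,224 × 122 MB = 149,328 MB
= 149,328 × 1,000,000 bytes = 149,328,000,000 bytes
1 TB = 1,000,000,000,000 bytes
149,328,000,000 / 1,000,000,000,000 = 0.15 TB

0.15 TB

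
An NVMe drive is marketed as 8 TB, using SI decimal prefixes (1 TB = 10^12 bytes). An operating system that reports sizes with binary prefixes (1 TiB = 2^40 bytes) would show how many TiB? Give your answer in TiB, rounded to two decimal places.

7.28 TiB

8 TB × 1,000,000,000,000 bytes/TB = 8,000,000,000,000 bytes
1 TiB = 1,099,511,627,776 bytes
8,000,000,000,000 / 1,099,511,627,776 = 7.28 TiB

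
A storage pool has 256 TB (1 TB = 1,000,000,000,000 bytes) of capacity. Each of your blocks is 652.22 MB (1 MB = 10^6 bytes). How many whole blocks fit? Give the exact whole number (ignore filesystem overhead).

Capacity: 256 TB = 256,000,000,000,000 bytes
Per item: 652.22 MB = 652,220,000 bytes
⌊256,000,000,000,000 / 652,220,000⌋ = 392,505

392,505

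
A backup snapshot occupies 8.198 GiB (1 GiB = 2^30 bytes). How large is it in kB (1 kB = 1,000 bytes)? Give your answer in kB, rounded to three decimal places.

8.198 GiB × 1,073,741,824 bytes/GiB = 8,802,535,473.152 bytes
1 kB = 1,000 bytes
8,802,535,473.152 / 1,000 = 8,802,535.473 kB

8,802,535.473 kB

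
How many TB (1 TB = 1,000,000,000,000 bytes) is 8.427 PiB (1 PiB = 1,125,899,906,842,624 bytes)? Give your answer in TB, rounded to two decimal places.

9,487.96 TB

8.427 PiB = 8.427 × 2^50 bytes = 9,487,958,514,962,792.448 bytes
1 TB = 10^12 bytes = 1,000,000,000,000 bytes
9,487,958,514,962,792.448 / 1,000,000,000,000 = 9,487.96 TB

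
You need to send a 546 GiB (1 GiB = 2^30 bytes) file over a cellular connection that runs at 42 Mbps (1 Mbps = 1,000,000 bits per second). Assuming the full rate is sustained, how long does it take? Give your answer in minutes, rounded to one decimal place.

546 GiB = 586,263,035,904 bytes = 4,690,104,287,232 bits
42 Mbps = 42,000,000 bits/s
time = 4,690,104,287,232 / 42,000,000 = 111,669.15 s
111,669.15 s / 60 = 1,861.2 minutes

1,861.2 minutes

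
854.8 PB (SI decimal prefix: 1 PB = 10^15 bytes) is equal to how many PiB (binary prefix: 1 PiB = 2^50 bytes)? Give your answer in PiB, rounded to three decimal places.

759.215 PiB

854.8 PB × 1,000,000,000,000,000 bytes/PB = 854,800,000,000,000,000 bytes
1 PiB = 2^50 bytes = 1,125,899,906,842,624 bytes
854,800,000,000,000,000 / 1,125,899,906,842,624 = 759.215 PiB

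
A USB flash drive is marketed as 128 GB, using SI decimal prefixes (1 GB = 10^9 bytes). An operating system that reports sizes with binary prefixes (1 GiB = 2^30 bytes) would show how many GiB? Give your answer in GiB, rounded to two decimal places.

119.21 GiB

128 GB = 128 × 10^9 bytes = 128,000,000,000 bytes
1 GiB = 1,073,741,824 bytes
128,000,000,000 / 1,073,741,824 = 119.21 GiB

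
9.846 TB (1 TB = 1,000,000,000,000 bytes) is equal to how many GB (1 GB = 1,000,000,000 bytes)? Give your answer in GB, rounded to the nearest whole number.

9.846 TB = 9.846 × 10^12 bytes = 9,846,000,000,000 bytes
1 GB = 1,000,000,000 bytes
9,846,000,000,000 / 1,000,000,000 = 9,846 GB

9,846 GB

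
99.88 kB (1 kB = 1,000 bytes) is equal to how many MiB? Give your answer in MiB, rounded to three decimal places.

0.095 MiB

99.88 kB = 99.88 × 10^3 bytes = 99,880 bytes
1 MiB = 2^20 bytes = 1,048,576 bytes
99,880 / 1,048,576 = 0.095 MiB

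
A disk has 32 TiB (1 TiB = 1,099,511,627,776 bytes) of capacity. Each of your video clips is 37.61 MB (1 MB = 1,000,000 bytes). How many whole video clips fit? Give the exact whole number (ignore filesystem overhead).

Capacity: 32 TiB = 35,184,372,088,832 bytes
Per item: 37.61 MB = 37,610,000 bytes
⌊35,184,372,088,832 / 37,610,000⌋ = 935,505

935,505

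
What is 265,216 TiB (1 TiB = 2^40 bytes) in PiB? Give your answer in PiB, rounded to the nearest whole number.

259 PiB

265,216 TiB × 1,099,511,627,776 bytes/TiB = 291,608,075,872,239,616 bytes
1 PiB = 2^50 bytes = 1,125,899,906,842,624 bytes
291,608,075,872,239,616 / 1,125,899,906,842,624 = 259 PiB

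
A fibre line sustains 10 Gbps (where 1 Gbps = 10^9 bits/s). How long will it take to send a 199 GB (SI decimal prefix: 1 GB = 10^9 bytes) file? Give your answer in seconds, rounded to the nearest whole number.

199 GB = 199,000,000,000 bytes = 1,592,000,000,000 bits
10 Gbps = 10,000,000,000 bits/s
time = 1,592,000,000,000 / 10,000,000,000 = 159 s

159 seconds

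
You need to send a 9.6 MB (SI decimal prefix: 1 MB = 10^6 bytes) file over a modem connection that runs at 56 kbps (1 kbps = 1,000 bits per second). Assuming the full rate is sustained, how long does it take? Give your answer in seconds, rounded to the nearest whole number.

9.6 MB = 9,600,000 bytes = 76,800,000 bits
56 kbps = 56,000 bits/s
time = 76,800,000 / 56,000 = 1,371 s

1,371 seconds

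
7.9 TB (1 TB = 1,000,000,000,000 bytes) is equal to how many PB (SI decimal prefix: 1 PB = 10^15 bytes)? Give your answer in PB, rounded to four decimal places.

0.0079 PB

7.9 TB = 7.9 × 10^12 bytes = 7,900,000,000,000 bytes
1 PB = 10^15 bytes = 1,000,000,000,000,000 bytes
7,900,000,000,000 / 1,000,000,000,000,000 = 0.0079 PB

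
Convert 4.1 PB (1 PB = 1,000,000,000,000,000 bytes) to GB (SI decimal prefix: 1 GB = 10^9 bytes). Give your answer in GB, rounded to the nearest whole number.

4,100,000 GB

4.1 PB = 4.1 × 10^15 bytes = 4,100,000,000,000,000 bytes
1 GB = 1,000,000,000 bytes
4,100,000,000,000,000 / 1,000,000,000 = 4,100,000 GB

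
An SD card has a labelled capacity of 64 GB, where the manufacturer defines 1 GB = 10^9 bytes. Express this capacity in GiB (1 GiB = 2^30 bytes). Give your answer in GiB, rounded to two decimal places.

59.60 GiB

64 GB × 1,000,000,000 bytes/GB = 64,000,000,000 bytes
1 GiB = 1,073,741,824 bytes
64,000,000,000 / 1,073,741,824 = 59.60 GiB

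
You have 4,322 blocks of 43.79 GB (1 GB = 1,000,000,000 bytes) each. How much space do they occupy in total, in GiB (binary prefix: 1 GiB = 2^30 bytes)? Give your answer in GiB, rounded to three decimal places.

Total = 4,322 × 43.79 GB = 189260.38 GB
= 189260.38 × 1,000,000,000 bytes = 189,260,380,000,000 bytes
1 GiB = 1,073,741,824 bytes
189,260,380,000,000 / 1,073,741,824 = 176,262.464 GiB

176,262.464 GiB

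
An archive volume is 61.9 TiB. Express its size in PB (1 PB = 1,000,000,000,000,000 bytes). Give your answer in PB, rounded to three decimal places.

61.9 TiB × 1,099,511,627,776 bytes/TiB = 68,059,769,759,334.4 bytes
1 PB = 10^15 bytes = 1,000,000,000,000,000 bytes
68,059,769,759,334.4 / 1,000,000,000,000,000 = 0.068 PB

0.068 PB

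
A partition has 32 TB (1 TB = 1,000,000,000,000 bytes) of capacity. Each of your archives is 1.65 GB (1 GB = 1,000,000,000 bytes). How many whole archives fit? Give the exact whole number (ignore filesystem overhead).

Capacity: 32 TB = 32,000,000,000,000 bytes
Per item: 1.65 GB = 1,650,000,000 bytes
⌊32,000,000,000,000 / 1,650,000,000⌋ = 19,393

19,393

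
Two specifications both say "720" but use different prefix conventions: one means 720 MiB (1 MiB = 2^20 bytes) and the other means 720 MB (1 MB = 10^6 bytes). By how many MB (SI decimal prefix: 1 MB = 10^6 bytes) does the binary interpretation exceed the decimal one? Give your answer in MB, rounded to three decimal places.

34.975 MB

720 MiB = 720 × 1,048,576 = 754,974,720 bytes
720 MB = 720 × 1,000,000 = 720,000,000 bytes
difference = 34,974,720 bytes
34,974,720 / 1,000,000 = 34.975 MB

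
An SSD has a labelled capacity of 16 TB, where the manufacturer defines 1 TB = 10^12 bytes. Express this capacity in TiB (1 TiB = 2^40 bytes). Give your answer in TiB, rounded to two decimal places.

14.55 TiB

16 TB = 16 × 10^12 bytes = 16,000,000,000,000 bytes
1 TiB = 1,099,511,627,776 bytes
16,000,000,000,000 / 1,099,511,627,776 = 14.55 TiB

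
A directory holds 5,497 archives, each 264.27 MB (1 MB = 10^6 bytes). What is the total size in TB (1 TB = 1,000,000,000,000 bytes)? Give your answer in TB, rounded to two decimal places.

1.45 TB

Total = 5,497 × 264.27 MB = 1452692.19 MB
= 1452692.19 × 1,000,000 bytes = 1,452,692,190,000 bytes
1 TB = 1,000,000,000,000 bytes
1,452,692,190,000 / 1,000,000,000,000 = 1.45 TB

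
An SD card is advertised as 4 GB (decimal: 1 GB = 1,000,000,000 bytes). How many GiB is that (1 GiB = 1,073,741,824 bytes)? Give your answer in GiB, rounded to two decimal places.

3.73 GiB

4 GB = 4 × 10^9 bytes = 4,000,000,000 bytes
1 GiB = 2^30 bytes = 1,073,741,824 bytes
4,000,000,000 / 1,073,741,824 = 3.73 GiB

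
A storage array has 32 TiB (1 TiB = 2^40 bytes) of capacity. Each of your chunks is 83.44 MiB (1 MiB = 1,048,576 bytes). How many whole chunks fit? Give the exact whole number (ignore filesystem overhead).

Capacity: 32 TiB = 35,184,372,088,832 bytes
Per item: 83.44 MiB = 87,493,181.44 bytes
⌊35,184,372,088,832 / 87,493,181.44⌋ = 402,138

402,138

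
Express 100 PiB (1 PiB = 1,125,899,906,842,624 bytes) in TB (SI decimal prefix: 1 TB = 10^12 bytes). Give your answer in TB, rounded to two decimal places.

100 PiB = 100 × 2^50 bytes = 112,589,990,684,262,400 bytes
1 TB = 1,000,000,000,000 bytes
112,589,990,684,262,400 / 1,000,000,000,000 = 112,589.99 TB

112,589.99 TB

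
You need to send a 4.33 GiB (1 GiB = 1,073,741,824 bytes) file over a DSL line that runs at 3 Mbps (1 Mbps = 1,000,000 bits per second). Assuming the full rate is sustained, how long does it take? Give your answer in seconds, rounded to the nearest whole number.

12,398 seconds

4.33 GiB = 4,649,302,097.92 bytes = 37,194,416,783.36 bits
3 Mbps = 3,000,000 bits/s
time = 37,194,416,783.36 / 3,000,000 = 12,398 s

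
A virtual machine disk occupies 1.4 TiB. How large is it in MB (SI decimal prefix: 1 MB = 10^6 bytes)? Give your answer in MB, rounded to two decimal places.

1.4 TiB = 1.4 × 2^40 bytes = 1,539,316,278,886.4 bytes
1 MB = 1,000,000 bytes
1,539,316,278,886.4 / 1,000,000 = 1,539,316.28 MB

1,539,316.28 MB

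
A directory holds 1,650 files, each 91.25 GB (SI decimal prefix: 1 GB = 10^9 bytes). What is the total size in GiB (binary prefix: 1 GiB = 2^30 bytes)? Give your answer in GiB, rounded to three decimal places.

Total = 1,650 × 91.25 GB = 150562.5 GB
= 150562.5 × 1,000,000,000 bytes = 150,562,500,000,000 bytes
1 GiB = 1,073,741,824 bytes
150,562,500,000,000 / 1,073,741,824 = 140,222.255 GiB

140,222.255 GiB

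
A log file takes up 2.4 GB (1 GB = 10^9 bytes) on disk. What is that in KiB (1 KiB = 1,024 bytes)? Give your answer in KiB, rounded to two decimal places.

2.4 GB = 2.4 × 10^9 bytes = 2,400,000,000 bytes
1 KiB = 2^10 bytes = 1,024 bytes
2,400,000,000 / 1,024 = 2,343,750.00 KiB

2,343,750.00 KiB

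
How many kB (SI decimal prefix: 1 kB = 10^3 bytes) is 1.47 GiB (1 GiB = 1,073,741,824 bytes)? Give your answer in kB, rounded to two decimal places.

1.47 GiB × 1,073,741,824 bytes/GiB = 1,578,400,481.28 bytes
1 kB = 1,000 bytes
1,578,400,481.28 / 1,000 = 1,578,400.48 kB

1,578,400.48 kB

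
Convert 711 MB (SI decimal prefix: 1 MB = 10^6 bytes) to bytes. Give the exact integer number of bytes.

711,000,000 bytes

711 × 1,000,000 = 711,000,000 bytes  (1 MB = 10^6 bytes)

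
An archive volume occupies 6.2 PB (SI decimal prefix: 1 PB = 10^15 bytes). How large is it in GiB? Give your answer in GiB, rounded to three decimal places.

6.2 PB = 6.2 × 10^15 bytes = 6,200,000,000,000,000 bytes
1 GiB = 2^30 bytes = 1,073,741,824 bytes
6,200,000,000,000,000 / 1,073,741,824 = 5,774,199.963 GiB

5,774,199.963 GiB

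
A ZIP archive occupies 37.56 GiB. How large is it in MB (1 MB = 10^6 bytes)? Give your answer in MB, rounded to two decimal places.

40,329.74 MB

37.56 GiB × 1,073,741,824 bytes/GiB = 40,329,742,909.44 bytes
1 MB = 1,000,000 bytes
40,329,742,909.44 / 1,000,000 = 40,329.74 MB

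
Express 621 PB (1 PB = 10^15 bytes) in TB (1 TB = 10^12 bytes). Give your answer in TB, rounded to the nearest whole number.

621,000 TB

621 PB × 1,000,000,000,000,000 bytes/PB = 621,000,000,000,000,000 bytes
1 TB = 10^12 bytes = 1,000,000,000,000 bytes
621,000,000,000,000,000 / 1,000,000,000,000 = 621,000 TB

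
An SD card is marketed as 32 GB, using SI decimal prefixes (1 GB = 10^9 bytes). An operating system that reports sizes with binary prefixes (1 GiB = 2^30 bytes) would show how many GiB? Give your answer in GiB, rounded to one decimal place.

32 GB = 32 × 10^9 bytes = 32,000,000,000 bytes
1 GiB = 2^30 bytes = 1,073,741,824 bytes
32,000,000,000 / 1,073,741,824 = 29.8 GiB

29.8 GiB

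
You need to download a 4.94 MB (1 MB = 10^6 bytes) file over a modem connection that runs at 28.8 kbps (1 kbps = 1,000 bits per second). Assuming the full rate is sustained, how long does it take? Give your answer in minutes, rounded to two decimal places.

4.94 MB = 4,940,000 bytes = 39,520,000 bits
28.8 kbps = 28,800 bits/s
time = 39,520,000 / 28,800 = 1,372.222 s
1,372.222 s / 60 = 22.87 minutes

22.87 minutes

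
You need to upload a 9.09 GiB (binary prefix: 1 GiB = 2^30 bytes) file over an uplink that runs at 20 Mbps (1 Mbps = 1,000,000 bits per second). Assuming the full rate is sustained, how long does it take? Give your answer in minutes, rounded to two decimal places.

65.07 minutes

9.09 GiB = 9,760,313,180.16 bytes = 78,082,505,441.28 bits
20 Mbps = 20,000,000 bits/s
time = 78,082,505,441.28 / 20,000,000 = 3,904.125 s
3,904.125 s / 60 = 65.07 minutes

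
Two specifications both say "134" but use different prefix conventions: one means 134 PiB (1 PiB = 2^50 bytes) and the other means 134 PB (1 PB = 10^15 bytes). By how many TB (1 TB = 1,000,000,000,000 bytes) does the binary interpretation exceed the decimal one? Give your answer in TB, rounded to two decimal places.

16,870.59 TB

134 PiB = 134 × 1,125,899,906,842,624 = 150,870,587,516,911,616 bytes
134 PB = 134 × 1,000,000,000,000,000 = 134,000,000,000,000,000 bytes
difference = 16,870,587,516,911,616 bytes
16,870,587,516,911,616 / 1,000,000,000,000 = 16,870.59 TB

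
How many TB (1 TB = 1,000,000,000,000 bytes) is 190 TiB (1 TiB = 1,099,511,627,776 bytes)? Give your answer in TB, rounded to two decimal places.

190 TiB = 190 × 2^40 bytes = 208,907,209,277,440 bytes
1 TB = 10^12 bytes = 1,000,000,000,000 bytes
208,907,209,277,440 / 1,000,000,000,000 = 208.91 TB

208.91 TB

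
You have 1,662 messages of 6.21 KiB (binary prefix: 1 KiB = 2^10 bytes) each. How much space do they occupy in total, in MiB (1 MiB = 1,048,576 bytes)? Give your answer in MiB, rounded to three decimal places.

Total = 1,662 × 6.21 KiB = 10321.02 KiB
= 10321.02 × 1,024 bytes = 10,568,724.48 bytes
1 MiB = 1,048,576 bytes
10,568,724.48 / 1,048,576 = 10.079 MiB

10.079 MiB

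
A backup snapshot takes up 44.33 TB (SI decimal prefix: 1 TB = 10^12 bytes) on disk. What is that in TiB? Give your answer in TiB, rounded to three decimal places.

44.33 TB = 44.33 × 10^12 bytes = 44,330,000,000,000 bytes
1 TiB = 2^40 bytes = 1,099,511,627,776 bytes
44,330,000,000,000 / 1,099,511,627,776 = 40.318 TiB

40.318 TiB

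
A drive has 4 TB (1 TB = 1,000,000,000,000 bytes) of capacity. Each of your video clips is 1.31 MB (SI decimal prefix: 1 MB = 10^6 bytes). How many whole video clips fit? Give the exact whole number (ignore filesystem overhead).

3,053,435

Capacity: 4 TB = 4,000,000,000,000 bytes
Per item: 1.31 MB = 1,310,000 bytes
⌊4,000,000,000,000 / 1,310,000⌋ = 3,053,435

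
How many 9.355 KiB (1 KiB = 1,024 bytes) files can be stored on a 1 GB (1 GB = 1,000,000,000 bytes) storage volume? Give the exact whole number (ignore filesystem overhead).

Capacity: 1 GB = 1,000,000,000 bytes
Per item: 9.355 KiB = 9,579.52 bytes
⌊1,000,000,000 / 9,579.52⌋ = 104,389

104,389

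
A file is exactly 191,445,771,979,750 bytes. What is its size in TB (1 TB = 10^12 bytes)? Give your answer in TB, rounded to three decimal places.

191,445,771,979,750 bytes given.
1 TB = 1,000,000,000,000 bytes
191,445,771,979,750 / 1,000,000,000,000 = 191.446 TB

191.446 TB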